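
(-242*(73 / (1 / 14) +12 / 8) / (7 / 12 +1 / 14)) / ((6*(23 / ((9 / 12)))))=-20559 / 10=-2055.90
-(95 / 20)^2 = -361 / 16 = -22.56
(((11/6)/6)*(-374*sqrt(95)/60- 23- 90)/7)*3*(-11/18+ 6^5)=-176918.35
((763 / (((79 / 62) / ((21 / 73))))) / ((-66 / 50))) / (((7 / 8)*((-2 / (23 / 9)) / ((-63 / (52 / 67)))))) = -12757245550 / 824681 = -15469.31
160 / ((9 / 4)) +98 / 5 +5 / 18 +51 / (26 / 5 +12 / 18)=394741 / 3960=99.68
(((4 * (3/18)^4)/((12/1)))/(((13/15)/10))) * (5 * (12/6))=125/4212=0.03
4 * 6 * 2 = 48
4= 4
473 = 473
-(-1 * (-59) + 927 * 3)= -2840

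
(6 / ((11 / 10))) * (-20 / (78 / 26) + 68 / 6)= 25.45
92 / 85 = 1.08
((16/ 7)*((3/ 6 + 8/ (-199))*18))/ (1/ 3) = 79056/ 1393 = 56.75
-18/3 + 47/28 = -121/28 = -4.32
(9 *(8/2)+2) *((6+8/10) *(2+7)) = 11628/5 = 2325.60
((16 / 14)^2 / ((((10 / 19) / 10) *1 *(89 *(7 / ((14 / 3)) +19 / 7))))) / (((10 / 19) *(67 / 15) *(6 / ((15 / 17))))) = 173280 / 41866223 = 0.00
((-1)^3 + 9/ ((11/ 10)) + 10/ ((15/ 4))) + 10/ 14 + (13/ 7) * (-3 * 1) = 1153/ 231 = 4.99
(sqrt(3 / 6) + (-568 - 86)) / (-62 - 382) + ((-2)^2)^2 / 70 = 4407 / 2590 - sqrt(2) / 888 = 1.70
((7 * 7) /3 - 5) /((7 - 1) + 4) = 17 /15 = 1.13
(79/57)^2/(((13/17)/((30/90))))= 106097/126711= 0.84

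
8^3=512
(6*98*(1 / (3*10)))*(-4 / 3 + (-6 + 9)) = 98 / 3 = 32.67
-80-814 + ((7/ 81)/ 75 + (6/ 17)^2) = -1569352727/ 1755675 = -893.87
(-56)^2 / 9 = 3136 / 9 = 348.44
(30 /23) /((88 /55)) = 75 /92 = 0.82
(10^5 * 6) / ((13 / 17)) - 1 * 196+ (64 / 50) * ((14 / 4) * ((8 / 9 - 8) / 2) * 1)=2294380108 / 2925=784403.46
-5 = -5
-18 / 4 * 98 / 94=-441 / 94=-4.69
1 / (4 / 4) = 1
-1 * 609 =-609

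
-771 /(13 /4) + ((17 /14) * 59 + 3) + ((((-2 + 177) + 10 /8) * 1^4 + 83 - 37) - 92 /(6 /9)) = -28515 /364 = -78.34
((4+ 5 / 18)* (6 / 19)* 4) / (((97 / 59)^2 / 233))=249810484 / 536313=465.79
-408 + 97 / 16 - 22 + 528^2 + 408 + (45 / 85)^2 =1289024817 / 4624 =278768.34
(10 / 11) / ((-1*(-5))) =2 / 11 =0.18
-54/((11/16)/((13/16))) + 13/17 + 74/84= -488303/7854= -62.17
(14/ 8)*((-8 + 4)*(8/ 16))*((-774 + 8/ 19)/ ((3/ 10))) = 514430/ 57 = 9025.09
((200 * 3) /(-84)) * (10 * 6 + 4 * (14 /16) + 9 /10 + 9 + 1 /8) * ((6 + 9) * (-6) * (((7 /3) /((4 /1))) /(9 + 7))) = 220575 /128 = 1723.24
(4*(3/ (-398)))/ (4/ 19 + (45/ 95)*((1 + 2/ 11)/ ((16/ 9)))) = -20064/ 349643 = -0.06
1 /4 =0.25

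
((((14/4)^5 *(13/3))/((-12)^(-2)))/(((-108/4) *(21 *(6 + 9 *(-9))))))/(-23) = -31213/93150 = -0.34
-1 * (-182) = 182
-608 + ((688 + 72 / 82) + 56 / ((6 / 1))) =11096 / 123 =90.21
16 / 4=4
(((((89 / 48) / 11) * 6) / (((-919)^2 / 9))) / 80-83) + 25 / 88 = -491804760719 / 5945709440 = -82.72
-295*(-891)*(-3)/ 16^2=-788535/ 256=-3080.21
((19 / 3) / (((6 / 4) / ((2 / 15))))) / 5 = 76 / 675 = 0.11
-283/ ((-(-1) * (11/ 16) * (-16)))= 283/ 11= 25.73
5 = 5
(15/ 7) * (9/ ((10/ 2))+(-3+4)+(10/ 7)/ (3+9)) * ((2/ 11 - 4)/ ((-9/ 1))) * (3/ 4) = 613/ 308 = 1.99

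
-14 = -14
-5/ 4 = -1.25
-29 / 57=-0.51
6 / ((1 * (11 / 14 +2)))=2.15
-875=-875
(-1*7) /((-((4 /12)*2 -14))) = -0.52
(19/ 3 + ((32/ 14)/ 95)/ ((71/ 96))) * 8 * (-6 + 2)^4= 1846667264/ 141645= 13037.29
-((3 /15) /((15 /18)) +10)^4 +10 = -10985.12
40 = 40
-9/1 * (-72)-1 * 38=610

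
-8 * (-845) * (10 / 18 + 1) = 94640 / 9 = 10515.56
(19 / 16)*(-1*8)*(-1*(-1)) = -19 / 2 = -9.50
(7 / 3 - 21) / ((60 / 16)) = -224 / 45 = -4.98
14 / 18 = 7 / 9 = 0.78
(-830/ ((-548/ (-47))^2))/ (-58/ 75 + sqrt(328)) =-5156634375 * sqrt(82)/ 138262664336-1993898625/ 138262664336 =-0.35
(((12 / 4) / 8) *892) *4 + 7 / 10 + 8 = 13467 / 10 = 1346.70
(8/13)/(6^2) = 2/117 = 0.02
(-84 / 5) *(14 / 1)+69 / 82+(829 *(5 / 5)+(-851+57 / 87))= -3040313 / 11890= -255.70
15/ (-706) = -15/ 706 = -0.02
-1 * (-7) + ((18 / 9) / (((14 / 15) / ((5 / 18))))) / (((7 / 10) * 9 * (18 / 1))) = 166823 / 23814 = 7.01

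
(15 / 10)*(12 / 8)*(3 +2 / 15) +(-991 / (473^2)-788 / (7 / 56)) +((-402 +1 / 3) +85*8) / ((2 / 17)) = -52770347503 / 13423740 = -3931.12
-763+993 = 230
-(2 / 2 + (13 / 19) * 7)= -110 / 19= -5.79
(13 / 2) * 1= 13 / 2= 6.50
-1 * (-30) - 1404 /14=-492 /7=-70.29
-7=-7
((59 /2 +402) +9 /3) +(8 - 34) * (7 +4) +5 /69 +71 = 30301 /138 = 219.57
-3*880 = -2640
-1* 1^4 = -1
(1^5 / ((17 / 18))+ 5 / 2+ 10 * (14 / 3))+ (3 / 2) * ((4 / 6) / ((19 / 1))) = 97439 / 1938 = 50.28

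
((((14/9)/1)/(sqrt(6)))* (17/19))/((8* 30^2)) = 119* sqrt(6)/3693600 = 0.00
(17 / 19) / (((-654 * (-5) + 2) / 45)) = 0.01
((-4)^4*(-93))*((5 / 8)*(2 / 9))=-9920 / 3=-3306.67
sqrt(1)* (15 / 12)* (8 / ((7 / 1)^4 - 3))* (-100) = -500 / 1199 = -0.42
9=9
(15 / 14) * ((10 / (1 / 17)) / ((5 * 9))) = 85 / 21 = 4.05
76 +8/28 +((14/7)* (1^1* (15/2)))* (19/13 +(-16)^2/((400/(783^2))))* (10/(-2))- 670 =-2678036755/91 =-29428975.33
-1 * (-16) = 16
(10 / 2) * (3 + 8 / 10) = 19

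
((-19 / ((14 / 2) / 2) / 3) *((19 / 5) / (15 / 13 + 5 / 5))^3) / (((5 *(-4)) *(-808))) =-286315237 / 465601920000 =-0.00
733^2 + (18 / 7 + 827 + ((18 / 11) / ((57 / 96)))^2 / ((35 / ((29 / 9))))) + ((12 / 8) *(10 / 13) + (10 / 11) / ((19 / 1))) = 10695066361153 / 19874855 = 538120.47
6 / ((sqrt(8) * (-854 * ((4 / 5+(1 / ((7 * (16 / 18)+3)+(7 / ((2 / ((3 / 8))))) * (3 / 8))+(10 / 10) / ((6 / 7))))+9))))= -503595 * sqrt(2) / 3173804746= -0.00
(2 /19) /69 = 0.00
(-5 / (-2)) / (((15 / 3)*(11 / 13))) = 13 / 22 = 0.59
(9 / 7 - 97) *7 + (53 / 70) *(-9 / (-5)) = -234023 / 350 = -668.64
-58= -58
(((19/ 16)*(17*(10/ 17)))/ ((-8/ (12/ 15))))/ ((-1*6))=19/ 96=0.20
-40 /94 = -20 /47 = -0.43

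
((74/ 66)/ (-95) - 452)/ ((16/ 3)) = -84.75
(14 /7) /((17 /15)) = 30 /17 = 1.76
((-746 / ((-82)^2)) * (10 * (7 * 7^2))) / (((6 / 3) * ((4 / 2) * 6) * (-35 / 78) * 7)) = 33943 / 6724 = 5.05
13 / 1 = 13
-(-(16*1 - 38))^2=-484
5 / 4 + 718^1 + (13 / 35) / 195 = 1510429 / 2100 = 719.25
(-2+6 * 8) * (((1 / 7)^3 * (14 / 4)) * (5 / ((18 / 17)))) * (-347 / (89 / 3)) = -678385 / 26166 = -25.93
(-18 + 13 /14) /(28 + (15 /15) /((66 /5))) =-7887 /12971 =-0.61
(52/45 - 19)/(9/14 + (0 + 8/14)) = -11242/765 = -14.70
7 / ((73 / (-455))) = -3185 / 73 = -43.63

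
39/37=1.05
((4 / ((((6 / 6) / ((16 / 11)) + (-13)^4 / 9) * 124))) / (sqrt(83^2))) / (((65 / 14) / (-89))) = -179424 / 76443508375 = -0.00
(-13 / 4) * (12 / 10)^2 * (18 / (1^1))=-2106 / 25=-84.24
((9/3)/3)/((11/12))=12/11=1.09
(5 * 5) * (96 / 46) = 1200 / 23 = 52.17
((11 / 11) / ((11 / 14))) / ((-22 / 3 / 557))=-11697 / 121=-96.67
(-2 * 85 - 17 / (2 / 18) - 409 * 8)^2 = 12924025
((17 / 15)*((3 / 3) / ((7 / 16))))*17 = 4624 / 105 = 44.04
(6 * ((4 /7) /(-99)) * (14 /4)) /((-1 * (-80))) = -1 /660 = -0.00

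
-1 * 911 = -911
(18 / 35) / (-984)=-3 / 5740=-0.00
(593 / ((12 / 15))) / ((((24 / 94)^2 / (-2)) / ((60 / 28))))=-32748425 / 672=-48732.78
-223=-223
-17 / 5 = -3.40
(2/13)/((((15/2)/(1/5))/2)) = 8/975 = 0.01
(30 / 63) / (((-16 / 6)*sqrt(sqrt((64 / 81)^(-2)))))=-10 / 63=-0.16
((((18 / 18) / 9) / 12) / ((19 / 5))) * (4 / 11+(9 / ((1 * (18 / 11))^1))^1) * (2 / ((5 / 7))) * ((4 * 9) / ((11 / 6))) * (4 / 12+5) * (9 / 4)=21672 / 2299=9.43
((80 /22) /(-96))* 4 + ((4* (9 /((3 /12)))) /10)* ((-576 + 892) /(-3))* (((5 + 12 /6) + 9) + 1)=-4254649 /165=-25785.75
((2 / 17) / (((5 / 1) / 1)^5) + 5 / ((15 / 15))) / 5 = 265627 / 265625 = 1.00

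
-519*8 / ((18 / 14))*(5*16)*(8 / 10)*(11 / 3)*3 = -6820352 / 3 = -2273450.67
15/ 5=3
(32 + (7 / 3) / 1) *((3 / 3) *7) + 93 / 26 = 19025 / 78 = 243.91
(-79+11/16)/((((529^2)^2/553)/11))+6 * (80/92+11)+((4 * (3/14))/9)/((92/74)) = 1875922468217141/26312491054416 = 71.29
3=3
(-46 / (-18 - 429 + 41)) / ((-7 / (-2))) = 46 / 1421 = 0.03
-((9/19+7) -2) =-104/19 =-5.47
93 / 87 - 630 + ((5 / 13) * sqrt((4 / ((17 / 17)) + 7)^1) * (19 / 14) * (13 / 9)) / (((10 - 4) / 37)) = -18239 / 29 + 3515 * sqrt(11) / 756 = -613.51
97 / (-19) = -5.11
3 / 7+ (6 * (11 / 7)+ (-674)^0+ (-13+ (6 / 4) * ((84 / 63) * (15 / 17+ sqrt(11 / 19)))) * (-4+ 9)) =-5393 / 119+ 10 * sqrt(209) / 19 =-37.71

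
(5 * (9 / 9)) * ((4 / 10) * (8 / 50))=8 / 25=0.32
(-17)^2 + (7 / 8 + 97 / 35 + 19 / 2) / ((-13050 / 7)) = 16761591 / 58000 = 288.99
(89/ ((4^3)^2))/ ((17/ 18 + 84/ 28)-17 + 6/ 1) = -801/ 260096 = -0.00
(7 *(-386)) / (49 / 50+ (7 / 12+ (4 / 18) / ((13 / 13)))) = -2431800 / 1607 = -1513.25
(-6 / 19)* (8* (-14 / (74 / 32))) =10752 / 703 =15.29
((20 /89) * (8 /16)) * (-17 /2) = -85 /89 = -0.96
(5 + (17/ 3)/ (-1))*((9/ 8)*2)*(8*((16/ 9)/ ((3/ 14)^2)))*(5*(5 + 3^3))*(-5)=10035200/ 27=371674.07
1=1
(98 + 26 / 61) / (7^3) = 6004 / 20923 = 0.29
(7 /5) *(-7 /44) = -49 /220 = -0.22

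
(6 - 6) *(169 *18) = 0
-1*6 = -6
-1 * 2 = -2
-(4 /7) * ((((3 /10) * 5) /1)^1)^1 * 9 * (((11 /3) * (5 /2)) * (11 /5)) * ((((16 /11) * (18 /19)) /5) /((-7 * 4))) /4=1782 /4655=0.38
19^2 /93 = 361 /93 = 3.88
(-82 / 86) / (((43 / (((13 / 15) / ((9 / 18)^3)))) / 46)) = -7.07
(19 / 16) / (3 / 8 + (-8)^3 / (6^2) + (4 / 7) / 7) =-8379 / 97130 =-0.09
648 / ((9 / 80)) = 5760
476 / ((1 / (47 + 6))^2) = 1337084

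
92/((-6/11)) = -506/3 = -168.67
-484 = -484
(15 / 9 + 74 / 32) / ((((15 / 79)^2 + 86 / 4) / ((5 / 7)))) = 5960155 / 45160584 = 0.13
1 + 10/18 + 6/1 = 68/9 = 7.56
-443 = -443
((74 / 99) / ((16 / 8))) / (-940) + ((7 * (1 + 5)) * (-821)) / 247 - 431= -13115792479 / 22985820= -570.60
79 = 79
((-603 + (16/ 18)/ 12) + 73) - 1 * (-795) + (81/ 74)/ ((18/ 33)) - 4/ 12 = 1065923/ 3996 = 266.75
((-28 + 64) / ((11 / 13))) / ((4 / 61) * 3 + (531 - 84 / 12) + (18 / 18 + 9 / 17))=80886 / 999493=0.08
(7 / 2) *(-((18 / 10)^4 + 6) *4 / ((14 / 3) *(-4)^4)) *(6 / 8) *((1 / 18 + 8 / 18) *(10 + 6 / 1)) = -92799 / 80000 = -1.16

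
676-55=621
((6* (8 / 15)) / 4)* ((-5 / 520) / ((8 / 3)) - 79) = -65731 / 1040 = -63.20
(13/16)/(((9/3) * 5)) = 0.05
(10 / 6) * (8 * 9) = 120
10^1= 10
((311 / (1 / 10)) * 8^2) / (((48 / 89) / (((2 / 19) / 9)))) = 2214320 / 513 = 4316.41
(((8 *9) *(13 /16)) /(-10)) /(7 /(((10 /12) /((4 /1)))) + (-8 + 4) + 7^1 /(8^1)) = -234 /1219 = -0.19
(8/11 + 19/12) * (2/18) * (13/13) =305/1188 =0.26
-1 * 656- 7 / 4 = -657.75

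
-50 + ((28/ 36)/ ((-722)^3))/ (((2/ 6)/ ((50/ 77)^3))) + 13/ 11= -449364330846964/ 9204855938817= -48.82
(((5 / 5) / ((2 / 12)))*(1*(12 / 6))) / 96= 1 / 8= 0.12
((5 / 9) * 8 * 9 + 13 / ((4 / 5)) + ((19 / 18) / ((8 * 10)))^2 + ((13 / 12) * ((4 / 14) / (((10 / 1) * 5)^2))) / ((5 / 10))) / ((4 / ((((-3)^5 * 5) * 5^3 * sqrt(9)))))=-183709377279 / 28672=-6407274.60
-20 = -20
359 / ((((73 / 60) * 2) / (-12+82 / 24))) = -184885 / 146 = -1266.34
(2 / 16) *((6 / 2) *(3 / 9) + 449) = 225 / 4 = 56.25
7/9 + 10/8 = 73/36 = 2.03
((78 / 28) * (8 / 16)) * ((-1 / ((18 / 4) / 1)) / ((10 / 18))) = -39 / 70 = -0.56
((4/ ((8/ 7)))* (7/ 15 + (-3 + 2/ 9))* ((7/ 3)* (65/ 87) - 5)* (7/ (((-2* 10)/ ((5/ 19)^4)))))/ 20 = -1353625/ 612248058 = -0.00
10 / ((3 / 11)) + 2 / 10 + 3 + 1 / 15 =39.93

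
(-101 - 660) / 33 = -761 / 33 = -23.06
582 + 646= 1228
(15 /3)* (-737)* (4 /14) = -7370 /7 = -1052.86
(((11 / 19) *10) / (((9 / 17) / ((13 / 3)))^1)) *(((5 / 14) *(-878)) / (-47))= 53360450 / 168777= 316.16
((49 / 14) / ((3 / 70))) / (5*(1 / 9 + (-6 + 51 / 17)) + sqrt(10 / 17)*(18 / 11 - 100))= 19654635 / 91352314 - 7873173*sqrt(170) / 91352314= -0.91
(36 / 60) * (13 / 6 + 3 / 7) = 109 / 70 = 1.56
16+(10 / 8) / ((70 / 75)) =971 / 56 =17.34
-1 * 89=-89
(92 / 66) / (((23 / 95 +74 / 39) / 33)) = 170430 / 7927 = 21.50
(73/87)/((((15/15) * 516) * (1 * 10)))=73/448920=0.00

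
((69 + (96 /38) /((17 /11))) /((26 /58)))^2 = 2590301025 /104329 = 24828.20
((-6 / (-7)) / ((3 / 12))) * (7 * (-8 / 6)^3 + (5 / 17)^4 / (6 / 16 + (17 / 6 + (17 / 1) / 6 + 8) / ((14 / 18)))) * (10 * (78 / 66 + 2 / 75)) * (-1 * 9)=5712874573696 / 923324655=6187.29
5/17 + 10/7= 205/119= 1.72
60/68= 15/17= 0.88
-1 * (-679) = 679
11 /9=1.22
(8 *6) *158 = 7584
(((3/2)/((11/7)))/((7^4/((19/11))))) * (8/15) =76/207515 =0.00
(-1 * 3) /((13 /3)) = -9 /13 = -0.69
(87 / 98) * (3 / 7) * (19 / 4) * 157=778563 / 2744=283.73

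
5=5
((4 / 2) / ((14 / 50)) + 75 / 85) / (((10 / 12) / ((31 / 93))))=3.21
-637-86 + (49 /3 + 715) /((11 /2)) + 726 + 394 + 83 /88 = 140161 /264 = 530.91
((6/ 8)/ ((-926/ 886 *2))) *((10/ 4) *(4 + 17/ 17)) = -33225/ 7408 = -4.49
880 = 880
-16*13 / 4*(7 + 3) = -520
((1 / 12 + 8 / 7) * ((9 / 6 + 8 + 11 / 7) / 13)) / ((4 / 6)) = 15965 / 10192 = 1.57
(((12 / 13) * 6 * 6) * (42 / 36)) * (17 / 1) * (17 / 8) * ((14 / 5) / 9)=28322 / 65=435.72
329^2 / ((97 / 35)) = 3788435 / 97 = 39056.03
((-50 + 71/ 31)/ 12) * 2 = -493/ 62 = -7.95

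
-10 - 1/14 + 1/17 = -2383/238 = -10.01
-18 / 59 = -0.31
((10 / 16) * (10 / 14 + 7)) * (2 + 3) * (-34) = -11475 / 14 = -819.64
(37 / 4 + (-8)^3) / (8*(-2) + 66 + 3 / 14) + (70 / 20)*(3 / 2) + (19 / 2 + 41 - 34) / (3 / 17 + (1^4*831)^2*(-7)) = -183404954727 / 38513506312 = -4.76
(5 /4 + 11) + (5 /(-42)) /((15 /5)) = 3077 /252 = 12.21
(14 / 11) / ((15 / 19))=266 / 165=1.61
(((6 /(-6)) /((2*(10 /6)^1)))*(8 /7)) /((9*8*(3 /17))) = -0.03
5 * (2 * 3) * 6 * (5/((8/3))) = 675/2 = 337.50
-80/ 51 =-1.57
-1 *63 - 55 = -118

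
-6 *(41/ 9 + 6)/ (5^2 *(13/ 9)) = -114/ 65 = -1.75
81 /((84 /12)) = 81 /7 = 11.57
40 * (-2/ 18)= -4.44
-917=-917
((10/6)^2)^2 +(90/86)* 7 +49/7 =76771/3483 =22.04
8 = 8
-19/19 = -1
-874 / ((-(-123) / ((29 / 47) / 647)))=-25346 / 3740307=-0.01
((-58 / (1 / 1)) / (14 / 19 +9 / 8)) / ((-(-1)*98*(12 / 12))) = -4408 / 13867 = -0.32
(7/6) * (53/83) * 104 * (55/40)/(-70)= -7579/4980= -1.52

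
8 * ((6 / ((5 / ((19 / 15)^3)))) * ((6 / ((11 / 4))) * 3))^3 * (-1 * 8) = -84590643846578176 / 324951171875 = -260318.01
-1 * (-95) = 95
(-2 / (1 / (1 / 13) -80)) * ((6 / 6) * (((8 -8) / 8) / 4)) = 0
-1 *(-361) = 361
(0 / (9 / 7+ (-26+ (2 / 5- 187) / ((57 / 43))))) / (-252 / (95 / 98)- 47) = 0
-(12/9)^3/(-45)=64/1215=0.05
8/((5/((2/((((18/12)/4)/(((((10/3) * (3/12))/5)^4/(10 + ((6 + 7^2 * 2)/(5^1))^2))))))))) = 20/1344519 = 0.00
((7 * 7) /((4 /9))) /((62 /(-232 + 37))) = -85995 /248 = -346.75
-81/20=-4.05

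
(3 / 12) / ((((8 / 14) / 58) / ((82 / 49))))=1189 / 28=42.46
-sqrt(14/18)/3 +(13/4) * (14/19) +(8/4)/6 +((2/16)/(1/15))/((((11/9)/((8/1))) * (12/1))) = 9407/2508 - sqrt(7)/9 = 3.46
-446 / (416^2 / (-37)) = 8251 / 86528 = 0.10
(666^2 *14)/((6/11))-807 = 11383797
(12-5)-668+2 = -659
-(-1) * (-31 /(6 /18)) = -93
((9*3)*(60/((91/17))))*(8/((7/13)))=220320/49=4496.33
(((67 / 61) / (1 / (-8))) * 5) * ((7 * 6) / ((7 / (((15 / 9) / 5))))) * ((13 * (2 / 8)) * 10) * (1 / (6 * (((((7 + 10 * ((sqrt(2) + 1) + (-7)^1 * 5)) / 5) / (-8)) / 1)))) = -386724000 / 6752029 - 34840000 * sqrt(2) / 20256087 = -59.71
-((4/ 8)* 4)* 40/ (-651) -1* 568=-369688/ 651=-567.88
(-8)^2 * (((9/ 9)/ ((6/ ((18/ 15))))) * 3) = 192/ 5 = 38.40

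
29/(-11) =-29/11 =-2.64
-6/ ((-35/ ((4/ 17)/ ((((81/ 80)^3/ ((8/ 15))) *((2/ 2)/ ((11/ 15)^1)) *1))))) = 2883584/ 189724437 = 0.02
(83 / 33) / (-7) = -83 / 231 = -0.36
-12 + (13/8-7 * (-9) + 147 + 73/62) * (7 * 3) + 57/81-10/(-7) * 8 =209470175/46872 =4468.98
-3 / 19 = -0.16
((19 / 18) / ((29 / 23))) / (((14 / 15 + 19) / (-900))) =-14250 / 377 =-37.80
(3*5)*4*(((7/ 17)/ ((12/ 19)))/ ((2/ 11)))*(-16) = -58520/ 17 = -3442.35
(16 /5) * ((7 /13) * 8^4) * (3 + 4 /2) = 458752 /13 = 35288.62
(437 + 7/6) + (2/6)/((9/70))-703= -14161/54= -262.24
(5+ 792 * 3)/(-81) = -2381/81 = -29.40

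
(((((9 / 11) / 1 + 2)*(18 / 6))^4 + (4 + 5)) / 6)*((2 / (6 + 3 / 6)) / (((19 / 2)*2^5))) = 12489495 / 14465308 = 0.86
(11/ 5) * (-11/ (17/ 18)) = -2178/ 85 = -25.62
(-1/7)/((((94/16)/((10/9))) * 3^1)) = -80/8883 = -0.01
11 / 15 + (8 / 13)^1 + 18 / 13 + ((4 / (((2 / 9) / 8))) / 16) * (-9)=-1174 / 15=-78.27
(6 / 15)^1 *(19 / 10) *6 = 114 / 25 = 4.56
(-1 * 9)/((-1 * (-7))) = -9/7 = -1.29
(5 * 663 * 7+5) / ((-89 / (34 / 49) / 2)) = -1578280 / 4361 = -361.91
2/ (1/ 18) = 36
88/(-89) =-88/89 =-0.99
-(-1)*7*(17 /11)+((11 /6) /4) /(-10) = 28439 /2640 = 10.77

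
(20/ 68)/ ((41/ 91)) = 455/ 697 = 0.65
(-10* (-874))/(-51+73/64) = -559360/3191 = -175.29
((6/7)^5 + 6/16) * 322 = 2590467/9604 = 269.73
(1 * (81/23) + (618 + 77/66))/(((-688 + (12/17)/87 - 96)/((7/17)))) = -0.33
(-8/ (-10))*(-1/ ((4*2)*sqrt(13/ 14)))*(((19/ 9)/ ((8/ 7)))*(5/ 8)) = -133*sqrt(182)/ 14976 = -0.12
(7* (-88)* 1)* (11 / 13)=-6776 / 13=-521.23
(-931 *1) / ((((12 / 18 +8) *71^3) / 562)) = -784833 / 4652843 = -0.17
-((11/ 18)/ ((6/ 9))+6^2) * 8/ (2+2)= -443/ 6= -73.83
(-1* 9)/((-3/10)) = 30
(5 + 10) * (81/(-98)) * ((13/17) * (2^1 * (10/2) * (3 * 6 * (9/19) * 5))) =-63969750/15827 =-4041.81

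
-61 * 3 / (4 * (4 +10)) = -183 / 56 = -3.27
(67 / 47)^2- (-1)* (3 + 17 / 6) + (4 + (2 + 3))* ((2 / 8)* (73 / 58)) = 16446823 / 1537464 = 10.70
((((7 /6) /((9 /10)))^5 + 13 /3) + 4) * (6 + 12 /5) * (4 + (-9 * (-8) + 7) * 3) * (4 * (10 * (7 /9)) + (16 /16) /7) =32665836094760 /43046721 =758846.09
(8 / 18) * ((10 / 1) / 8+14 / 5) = 9 / 5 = 1.80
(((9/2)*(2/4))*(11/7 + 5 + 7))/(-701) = -855/19628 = -0.04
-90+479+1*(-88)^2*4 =31365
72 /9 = 8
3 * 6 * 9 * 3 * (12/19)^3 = 839808/6859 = 122.44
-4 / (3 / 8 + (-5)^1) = 32 / 37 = 0.86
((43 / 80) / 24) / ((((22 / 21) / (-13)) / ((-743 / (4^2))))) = 2907359 / 225280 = 12.91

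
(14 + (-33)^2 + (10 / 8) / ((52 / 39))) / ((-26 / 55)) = -971465 / 416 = -2335.25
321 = 321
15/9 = 5/3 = 1.67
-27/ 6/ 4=-9/ 8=-1.12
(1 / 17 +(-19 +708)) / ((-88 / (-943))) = 7383.89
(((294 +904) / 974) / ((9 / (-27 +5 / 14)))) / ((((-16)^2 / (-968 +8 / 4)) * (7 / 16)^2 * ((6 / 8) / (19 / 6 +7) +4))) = 626936162 / 35579733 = 17.62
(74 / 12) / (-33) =-0.19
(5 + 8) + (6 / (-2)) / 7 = 88 / 7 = 12.57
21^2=441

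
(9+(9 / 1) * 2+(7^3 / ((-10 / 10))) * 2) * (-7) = 4613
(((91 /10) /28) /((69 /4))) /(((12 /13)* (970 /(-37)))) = -6253 /8031600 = -0.00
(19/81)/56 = 19/4536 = 0.00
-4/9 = -0.44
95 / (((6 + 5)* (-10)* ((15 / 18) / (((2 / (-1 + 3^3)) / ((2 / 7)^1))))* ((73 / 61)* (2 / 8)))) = -48678 / 52195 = -0.93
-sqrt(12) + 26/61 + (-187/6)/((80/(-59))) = 19.95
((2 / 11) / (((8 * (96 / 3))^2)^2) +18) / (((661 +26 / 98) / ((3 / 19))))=62504659058835 / 14542797918961664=0.00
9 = 9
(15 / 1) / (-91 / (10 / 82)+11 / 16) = -1200 / 59641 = -0.02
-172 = -172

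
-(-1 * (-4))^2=-16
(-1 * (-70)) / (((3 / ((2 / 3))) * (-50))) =-14 / 45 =-0.31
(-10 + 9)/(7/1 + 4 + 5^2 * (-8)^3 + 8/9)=9/115093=0.00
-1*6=-6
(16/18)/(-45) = -8/405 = -0.02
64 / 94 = 0.68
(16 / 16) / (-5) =-0.20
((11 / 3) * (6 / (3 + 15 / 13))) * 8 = 1144 / 27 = 42.37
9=9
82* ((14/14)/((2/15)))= 615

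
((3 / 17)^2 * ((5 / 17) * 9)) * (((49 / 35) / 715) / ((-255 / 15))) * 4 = -2268 / 59717515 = -0.00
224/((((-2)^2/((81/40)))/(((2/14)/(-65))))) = -81/325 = -0.25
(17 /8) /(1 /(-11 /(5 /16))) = -374 /5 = -74.80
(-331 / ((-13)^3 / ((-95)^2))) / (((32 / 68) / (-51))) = -2589967425 / 17576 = -147358.18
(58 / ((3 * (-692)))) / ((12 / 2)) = -29 / 6228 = -0.00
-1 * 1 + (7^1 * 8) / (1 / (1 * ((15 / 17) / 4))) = 193 / 17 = 11.35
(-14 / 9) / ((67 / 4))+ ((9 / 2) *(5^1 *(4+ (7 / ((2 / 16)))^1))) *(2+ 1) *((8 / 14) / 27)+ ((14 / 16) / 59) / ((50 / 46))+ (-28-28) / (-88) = 47266888391 / 547885800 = 86.27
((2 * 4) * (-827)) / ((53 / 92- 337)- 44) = 608672 / 34999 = 17.39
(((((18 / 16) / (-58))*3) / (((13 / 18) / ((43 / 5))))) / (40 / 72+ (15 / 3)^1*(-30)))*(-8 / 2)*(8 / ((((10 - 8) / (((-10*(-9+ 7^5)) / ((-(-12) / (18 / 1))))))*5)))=9478204308 / 2535325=3738.46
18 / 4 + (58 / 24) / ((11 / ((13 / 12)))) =7505 / 1584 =4.74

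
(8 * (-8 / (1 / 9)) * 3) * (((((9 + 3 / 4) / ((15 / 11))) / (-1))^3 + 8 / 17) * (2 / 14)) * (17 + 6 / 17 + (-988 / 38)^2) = 15800273274231 / 252875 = 62482543.84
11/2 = 5.50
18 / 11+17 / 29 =709 / 319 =2.22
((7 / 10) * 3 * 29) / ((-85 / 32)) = -9744 / 425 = -22.93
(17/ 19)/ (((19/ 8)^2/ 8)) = 8704/ 6859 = 1.27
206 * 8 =1648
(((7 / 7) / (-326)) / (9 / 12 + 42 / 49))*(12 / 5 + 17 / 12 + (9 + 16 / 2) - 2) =-7903 / 220050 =-0.04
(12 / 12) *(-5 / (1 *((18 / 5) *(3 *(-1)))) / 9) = 25 / 486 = 0.05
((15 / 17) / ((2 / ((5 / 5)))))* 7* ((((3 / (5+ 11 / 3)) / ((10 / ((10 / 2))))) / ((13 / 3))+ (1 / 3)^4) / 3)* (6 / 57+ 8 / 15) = 140287 / 4081428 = 0.03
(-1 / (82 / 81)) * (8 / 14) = -162 / 287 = -0.56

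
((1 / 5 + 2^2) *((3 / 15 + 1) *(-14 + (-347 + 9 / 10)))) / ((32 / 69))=-15653547 / 4000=-3913.39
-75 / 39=-25 / 13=-1.92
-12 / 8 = -3 / 2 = -1.50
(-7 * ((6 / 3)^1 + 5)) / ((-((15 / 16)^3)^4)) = 13792273858822144 / 129746337890625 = 106.30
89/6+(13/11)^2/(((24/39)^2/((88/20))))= 31.06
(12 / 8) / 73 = 3 / 146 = 0.02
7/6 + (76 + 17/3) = 497/6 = 82.83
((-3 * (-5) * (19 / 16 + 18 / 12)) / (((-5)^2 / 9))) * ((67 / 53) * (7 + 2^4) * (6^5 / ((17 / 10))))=1739006172 / 901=1930084.54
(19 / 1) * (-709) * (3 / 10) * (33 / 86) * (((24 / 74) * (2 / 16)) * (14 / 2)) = -28006209 / 63640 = -440.07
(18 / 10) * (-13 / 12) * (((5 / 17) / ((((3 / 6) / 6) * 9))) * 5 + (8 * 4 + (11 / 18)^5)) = -14217429967 / 214151040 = -66.39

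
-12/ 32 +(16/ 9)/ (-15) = -533/ 1080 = -0.49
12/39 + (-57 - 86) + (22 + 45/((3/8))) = -9/13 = -0.69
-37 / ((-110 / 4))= 74 / 55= 1.35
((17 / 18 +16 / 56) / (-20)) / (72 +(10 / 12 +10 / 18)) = -31 / 36988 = -0.00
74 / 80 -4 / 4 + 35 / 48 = 0.65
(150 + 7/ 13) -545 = -5128/ 13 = -394.46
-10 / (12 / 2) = -5 / 3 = -1.67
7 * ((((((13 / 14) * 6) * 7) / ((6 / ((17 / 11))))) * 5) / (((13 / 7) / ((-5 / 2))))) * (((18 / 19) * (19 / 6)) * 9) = -562275 / 44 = -12778.98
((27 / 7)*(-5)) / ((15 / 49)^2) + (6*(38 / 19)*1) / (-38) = -19581 / 95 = -206.12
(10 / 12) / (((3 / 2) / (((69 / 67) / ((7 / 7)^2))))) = 115 / 201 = 0.57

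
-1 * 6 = -6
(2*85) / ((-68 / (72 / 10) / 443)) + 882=-7092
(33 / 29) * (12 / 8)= 99 / 58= 1.71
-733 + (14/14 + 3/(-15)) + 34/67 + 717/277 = -67657214/92795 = -729.10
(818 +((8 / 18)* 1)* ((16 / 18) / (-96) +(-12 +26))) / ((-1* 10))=-40057 / 486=-82.42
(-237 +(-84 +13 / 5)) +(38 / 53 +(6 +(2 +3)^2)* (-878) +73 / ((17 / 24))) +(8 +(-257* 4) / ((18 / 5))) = -1123509238 / 40545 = -27710.18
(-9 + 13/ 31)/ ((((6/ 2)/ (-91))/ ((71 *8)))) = 13749008/ 93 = 147838.80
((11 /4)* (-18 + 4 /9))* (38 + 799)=-80817 /2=-40408.50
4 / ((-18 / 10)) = -20 / 9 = -2.22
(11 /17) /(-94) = -11 /1598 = -0.01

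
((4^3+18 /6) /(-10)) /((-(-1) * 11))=-67 /110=-0.61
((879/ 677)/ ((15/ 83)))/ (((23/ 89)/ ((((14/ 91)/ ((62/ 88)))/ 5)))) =1.21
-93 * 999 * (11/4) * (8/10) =-1021977/5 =-204395.40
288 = 288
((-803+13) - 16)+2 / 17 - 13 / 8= -109821 / 136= -807.51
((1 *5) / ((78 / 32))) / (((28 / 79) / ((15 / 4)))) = 1975 / 91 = 21.70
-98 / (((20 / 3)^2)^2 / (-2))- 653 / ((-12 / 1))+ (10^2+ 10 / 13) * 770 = 121129044791 / 1560000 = 77646.82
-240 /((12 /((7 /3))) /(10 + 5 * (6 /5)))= -2240 /3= -746.67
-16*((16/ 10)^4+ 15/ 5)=-95536/ 625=-152.86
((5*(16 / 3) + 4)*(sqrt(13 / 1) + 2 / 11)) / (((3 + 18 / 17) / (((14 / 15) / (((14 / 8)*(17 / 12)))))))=10.77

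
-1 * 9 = -9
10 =10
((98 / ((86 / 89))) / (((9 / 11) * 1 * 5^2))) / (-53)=-47971 / 512775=-0.09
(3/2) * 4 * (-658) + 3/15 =-19739/5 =-3947.80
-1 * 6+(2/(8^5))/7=-688127/114688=-6.00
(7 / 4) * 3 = 21 / 4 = 5.25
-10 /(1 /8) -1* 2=-82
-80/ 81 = -0.99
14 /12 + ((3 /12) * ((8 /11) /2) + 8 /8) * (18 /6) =293 /66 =4.44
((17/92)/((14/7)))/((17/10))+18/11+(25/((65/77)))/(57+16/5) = 1234749/565708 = 2.18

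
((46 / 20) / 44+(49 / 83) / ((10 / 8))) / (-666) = -19157 / 24322320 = -0.00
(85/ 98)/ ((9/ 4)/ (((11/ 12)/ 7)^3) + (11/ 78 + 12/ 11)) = 0.00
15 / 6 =5 / 2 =2.50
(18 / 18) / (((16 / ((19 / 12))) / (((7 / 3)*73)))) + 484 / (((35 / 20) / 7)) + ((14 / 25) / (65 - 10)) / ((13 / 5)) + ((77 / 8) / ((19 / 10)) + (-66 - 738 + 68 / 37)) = 1673103506117 / 1447617600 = 1155.76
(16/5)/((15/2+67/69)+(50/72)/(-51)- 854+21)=-675648/174093925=-0.00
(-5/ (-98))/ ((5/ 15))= 15/ 98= 0.15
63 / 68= 0.93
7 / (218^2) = 7 / 47524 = 0.00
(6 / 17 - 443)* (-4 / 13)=30100 / 221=136.20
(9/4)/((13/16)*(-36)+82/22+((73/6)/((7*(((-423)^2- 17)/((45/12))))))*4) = -61993008/703209601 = -0.09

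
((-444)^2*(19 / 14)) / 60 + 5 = 156241 / 35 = 4464.03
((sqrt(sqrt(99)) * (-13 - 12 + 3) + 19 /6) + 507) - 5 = -22 * 11^(1 /4) * sqrt(3) + 3031 /6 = 435.77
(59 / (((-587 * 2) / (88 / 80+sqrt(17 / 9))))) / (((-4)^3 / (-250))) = -7375 * sqrt(17) / 112704 - 16225 / 75136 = -0.49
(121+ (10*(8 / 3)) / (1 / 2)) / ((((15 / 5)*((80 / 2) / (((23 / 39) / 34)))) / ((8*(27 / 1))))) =12029 / 2210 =5.44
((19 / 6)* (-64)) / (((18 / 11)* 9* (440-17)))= -0.03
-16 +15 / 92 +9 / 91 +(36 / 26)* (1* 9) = -27431 / 8372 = -3.28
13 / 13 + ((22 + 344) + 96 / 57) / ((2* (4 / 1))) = 3569 / 76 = 46.96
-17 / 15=-1.13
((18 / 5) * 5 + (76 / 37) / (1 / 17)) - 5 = 1773 / 37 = 47.92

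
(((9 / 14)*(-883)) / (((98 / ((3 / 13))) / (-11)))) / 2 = 262251 / 35672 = 7.35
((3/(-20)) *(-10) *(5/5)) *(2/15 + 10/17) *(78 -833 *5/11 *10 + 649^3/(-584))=-69707858741/136510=-510642.87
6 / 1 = 6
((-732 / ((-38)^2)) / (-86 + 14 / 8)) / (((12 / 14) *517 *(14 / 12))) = 732 / 62896669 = 0.00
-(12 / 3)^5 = -1024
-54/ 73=-0.74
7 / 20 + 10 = 207 / 20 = 10.35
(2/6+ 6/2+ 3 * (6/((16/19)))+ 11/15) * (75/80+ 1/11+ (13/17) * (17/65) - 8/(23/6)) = -53051981/2428800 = -21.84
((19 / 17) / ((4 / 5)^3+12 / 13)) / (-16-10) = -2375 / 79288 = -0.03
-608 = -608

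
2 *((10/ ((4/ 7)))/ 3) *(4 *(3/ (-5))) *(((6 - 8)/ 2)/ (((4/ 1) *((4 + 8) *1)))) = 0.58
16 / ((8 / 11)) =22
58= 58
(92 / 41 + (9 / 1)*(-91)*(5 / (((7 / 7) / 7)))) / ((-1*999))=1175173 / 40959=28.69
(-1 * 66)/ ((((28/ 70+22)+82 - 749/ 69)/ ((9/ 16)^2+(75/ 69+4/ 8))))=-1.34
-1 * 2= -2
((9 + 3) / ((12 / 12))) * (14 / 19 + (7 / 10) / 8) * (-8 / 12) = -1253 / 190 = -6.59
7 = 7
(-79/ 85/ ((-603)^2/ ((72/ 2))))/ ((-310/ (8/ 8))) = 158/ 532283175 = 0.00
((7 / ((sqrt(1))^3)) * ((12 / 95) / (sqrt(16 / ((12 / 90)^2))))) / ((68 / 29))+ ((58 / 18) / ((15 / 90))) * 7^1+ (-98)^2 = 471871309 / 48450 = 9739.35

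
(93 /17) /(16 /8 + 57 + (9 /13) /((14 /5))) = 0.09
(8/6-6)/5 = -14/15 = -0.93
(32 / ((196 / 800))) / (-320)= -20 / 49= -0.41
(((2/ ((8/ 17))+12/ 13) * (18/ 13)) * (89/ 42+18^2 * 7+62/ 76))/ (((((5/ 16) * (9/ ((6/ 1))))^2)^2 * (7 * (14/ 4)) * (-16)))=-15973856509952/ 18585669375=-859.47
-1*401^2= -160801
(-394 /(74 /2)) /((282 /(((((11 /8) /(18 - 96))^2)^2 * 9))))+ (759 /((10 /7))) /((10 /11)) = 1284071466959141971 /2197134758707200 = 584.43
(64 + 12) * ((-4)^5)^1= -77824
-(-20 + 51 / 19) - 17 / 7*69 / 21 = 8692 / 931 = 9.34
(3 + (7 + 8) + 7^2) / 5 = 67 / 5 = 13.40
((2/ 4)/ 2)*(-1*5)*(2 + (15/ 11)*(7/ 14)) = -295/ 88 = -3.35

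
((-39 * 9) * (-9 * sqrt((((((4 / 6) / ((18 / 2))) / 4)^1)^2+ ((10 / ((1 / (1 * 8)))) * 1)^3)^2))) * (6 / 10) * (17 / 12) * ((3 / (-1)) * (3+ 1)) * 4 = -329951232221 / 5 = -65990246444.20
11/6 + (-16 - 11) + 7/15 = -247/10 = -24.70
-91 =-91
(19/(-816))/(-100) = 19/81600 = 0.00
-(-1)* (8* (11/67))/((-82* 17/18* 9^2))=-88/420291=-0.00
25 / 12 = 2.08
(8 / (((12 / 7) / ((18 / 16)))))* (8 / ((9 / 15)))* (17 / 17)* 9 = 630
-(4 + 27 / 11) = -71 / 11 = -6.45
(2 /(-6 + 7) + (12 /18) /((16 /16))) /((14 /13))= 52 /21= 2.48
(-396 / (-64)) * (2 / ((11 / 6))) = 27 / 4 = 6.75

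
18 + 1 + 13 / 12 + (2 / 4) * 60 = 601 / 12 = 50.08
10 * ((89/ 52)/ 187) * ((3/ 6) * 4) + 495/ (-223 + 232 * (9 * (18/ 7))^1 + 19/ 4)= 2174973/ 7791355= 0.28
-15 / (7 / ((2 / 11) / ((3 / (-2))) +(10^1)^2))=-16480 / 77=-214.03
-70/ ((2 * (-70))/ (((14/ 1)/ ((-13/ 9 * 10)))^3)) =-250047/ 549250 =-0.46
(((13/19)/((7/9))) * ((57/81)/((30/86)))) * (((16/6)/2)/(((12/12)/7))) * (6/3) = 4472/135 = 33.13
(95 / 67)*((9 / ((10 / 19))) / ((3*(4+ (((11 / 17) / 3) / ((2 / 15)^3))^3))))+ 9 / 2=1142763277846845 / 253946789690666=4.50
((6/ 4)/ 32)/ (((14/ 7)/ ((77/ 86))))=231/ 11008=0.02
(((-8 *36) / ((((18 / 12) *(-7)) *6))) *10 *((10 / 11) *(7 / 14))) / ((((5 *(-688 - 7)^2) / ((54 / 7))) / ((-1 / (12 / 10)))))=-576 / 10414019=-0.00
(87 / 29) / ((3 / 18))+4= 22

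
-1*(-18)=18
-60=-60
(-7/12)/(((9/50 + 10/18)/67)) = -35175/662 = -53.13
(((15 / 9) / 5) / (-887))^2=1 / 7080921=0.00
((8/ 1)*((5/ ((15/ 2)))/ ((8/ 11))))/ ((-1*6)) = -11/ 9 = -1.22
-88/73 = -1.21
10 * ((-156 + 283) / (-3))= -1270 / 3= -423.33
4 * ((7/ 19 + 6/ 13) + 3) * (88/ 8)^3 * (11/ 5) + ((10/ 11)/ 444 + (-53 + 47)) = 135272481403/ 3015870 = 44853.55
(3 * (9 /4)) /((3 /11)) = 99 /4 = 24.75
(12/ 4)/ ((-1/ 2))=-6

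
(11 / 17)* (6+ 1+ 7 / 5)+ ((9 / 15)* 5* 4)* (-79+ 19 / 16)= -315627 / 340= -928.31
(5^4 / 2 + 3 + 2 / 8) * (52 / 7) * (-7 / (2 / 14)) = -114933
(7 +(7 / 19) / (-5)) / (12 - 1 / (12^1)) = 7896 / 13585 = 0.58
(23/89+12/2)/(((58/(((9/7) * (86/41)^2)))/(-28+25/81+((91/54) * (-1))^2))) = -74633256031/4920041574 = -15.17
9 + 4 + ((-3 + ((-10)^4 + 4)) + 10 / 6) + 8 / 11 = 330541 / 33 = 10016.39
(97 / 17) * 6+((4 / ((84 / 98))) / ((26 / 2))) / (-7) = 22664 / 663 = 34.18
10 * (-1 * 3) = -30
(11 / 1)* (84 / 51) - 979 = -16335 / 17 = -960.88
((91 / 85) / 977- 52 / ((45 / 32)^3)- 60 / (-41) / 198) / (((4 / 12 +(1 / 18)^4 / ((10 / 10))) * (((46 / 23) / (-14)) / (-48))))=-88181986714092288 / 4680725542625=-18839.38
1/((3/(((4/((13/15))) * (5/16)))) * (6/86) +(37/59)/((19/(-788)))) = -1205075/31167824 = -0.04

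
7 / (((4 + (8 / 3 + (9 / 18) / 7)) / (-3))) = -882 / 283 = -3.12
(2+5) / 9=7 / 9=0.78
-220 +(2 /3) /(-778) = -256741 /1167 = -220.00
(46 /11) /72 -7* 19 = -132.94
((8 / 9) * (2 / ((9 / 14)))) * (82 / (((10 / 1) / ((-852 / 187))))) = -2608256 / 25245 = -103.32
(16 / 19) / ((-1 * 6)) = -8 / 57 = -0.14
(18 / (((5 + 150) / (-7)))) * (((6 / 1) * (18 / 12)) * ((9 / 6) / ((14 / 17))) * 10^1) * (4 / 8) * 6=-12393 / 31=-399.77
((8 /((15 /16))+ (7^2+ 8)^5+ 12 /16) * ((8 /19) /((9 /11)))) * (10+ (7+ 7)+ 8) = 25415472879808 /2565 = 9908566424.88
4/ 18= 0.22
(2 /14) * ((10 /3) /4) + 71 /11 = 3037 /462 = 6.57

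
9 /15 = 3 /5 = 0.60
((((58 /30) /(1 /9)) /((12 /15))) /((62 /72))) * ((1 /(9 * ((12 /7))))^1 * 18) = 1827 /62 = 29.47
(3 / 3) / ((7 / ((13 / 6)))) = 13 / 42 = 0.31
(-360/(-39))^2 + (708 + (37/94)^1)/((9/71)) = 811183811/142974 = 5673.65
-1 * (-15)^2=-225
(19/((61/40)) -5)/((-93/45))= -6825/1891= -3.61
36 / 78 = 0.46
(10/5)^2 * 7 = 28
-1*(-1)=1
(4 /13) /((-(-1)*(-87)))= -4 /1131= -0.00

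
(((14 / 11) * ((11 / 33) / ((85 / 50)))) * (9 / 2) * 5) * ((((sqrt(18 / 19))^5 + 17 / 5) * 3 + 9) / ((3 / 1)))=1020600 * sqrt(38) / 1282633 + 6720 / 187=40.84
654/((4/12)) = 1962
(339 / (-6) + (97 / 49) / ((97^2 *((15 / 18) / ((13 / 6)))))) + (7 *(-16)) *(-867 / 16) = 285774151 / 47530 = 6012.50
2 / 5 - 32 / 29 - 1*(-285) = 41223 / 145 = 284.30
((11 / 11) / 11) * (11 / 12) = 1 / 12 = 0.08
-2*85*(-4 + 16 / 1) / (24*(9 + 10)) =-85 / 19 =-4.47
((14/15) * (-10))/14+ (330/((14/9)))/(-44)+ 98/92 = -8545/1932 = -4.42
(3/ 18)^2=1/ 36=0.03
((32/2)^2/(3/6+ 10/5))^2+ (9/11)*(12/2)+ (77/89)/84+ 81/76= 14636771407/1395075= 10491.75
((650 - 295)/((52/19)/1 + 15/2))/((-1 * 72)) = -6745/14004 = -0.48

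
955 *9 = 8595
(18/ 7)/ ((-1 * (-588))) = 3/ 686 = 0.00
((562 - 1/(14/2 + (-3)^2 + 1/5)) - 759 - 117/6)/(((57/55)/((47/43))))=-90689555/397062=-228.40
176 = 176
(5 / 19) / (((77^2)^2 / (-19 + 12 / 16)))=-365 / 2671631116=-0.00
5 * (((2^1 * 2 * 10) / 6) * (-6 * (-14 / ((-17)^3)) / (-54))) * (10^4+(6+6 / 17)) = 238151200 / 2255067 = 105.61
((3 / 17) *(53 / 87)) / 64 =53 / 31552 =0.00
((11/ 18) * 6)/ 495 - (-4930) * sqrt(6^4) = 23959801/ 135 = 177480.01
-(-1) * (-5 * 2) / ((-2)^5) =5 / 16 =0.31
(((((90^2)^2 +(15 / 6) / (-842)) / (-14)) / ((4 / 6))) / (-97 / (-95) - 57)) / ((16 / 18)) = 283399770587175 / 2006034688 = 141273.61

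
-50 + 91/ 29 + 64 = 497/ 29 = 17.14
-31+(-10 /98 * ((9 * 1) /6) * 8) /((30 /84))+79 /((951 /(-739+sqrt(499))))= -637858 /6657+79 * sqrt(499) /951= -93.96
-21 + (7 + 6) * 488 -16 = 6307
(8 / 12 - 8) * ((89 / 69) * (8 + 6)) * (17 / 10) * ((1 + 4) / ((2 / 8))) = -932008 / 207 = -4502.45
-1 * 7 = -7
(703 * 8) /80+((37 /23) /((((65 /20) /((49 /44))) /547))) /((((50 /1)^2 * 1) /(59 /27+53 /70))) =70.65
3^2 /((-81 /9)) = -1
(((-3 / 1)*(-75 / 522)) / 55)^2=25 / 407044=0.00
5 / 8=0.62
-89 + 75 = -14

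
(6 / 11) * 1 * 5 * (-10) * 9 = -2700 / 11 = -245.45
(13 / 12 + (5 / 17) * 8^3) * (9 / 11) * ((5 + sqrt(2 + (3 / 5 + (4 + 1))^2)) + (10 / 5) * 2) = 92823 * sqrt(834) / 3740 + 835407 / 748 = 1833.60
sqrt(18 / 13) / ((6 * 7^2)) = sqrt(26) / 1274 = 0.00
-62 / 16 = -31 / 8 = -3.88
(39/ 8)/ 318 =13/ 848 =0.02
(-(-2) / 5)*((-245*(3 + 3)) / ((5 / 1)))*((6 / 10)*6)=-10584 / 25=-423.36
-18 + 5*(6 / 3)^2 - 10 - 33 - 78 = -119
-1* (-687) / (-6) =-229 / 2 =-114.50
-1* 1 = -1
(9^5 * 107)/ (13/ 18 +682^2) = 13.58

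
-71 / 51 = -1.39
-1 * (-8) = 8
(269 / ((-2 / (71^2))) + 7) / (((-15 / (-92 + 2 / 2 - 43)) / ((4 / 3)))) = -24227468 / 3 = -8075822.67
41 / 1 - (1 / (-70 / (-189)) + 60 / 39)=4779 / 130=36.76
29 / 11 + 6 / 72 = 359 / 132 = 2.72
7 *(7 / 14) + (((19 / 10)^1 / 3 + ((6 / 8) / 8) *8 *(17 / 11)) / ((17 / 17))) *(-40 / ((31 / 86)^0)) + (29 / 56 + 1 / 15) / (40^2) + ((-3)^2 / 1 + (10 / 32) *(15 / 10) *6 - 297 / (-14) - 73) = -228454657 / 2112000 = -108.17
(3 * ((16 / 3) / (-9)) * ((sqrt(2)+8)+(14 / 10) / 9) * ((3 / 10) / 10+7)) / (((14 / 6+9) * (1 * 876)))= -258001 / 25130250-703 * sqrt(2) / 558450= -0.01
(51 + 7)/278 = 29/139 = 0.21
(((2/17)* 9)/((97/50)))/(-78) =-150/21437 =-0.01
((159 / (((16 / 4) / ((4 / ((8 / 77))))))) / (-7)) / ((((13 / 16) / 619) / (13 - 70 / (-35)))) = -32478930 / 13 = -2498379.23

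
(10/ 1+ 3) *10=130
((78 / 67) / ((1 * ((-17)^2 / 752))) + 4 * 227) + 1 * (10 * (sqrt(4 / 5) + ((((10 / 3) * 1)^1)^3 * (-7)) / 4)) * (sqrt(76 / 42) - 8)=17640260 / 19363 + 4 * (168 - sqrt(798)) * (4375 - 27 * sqrt(5)) / 567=5164.81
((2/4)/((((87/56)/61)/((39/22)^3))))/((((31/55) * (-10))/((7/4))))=-59101497/1740464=-33.96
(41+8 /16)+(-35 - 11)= -9 /2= -4.50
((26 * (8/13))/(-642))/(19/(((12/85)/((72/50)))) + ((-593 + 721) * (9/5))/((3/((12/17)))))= -680/6767001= -0.00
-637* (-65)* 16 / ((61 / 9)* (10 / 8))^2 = 9229.50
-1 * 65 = -65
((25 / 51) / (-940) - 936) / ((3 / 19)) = -170513087 / 28764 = -5928.00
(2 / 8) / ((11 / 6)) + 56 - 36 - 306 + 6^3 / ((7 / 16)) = 32009 / 154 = 207.85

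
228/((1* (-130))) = -114/65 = -1.75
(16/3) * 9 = 48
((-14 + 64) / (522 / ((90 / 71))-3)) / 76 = 125 / 77672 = 0.00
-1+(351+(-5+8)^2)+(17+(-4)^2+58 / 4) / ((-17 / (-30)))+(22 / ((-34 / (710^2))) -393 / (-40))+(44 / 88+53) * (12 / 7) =-1550036833 / 4760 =-325637.99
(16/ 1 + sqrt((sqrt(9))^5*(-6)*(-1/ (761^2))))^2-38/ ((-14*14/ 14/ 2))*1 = 864*sqrt(2)/ 761 + 1059801636/ 4053847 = 263.04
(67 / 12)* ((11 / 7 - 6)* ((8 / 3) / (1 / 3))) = -4154 / 21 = -197.81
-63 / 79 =-0.80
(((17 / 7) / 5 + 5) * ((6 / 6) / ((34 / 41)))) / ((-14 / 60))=-23616 / 833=-28.35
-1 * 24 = -24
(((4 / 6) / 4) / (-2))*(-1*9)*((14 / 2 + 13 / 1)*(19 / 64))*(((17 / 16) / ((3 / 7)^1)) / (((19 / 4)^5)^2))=609280 / 322687697779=0.00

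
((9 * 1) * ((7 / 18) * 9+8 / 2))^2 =18225 / 4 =4556.25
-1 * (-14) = 14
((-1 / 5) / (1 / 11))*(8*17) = -1496 / 5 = -299.20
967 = 967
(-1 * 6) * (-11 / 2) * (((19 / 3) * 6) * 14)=17556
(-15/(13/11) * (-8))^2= 1742400/169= 10310.06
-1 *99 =-99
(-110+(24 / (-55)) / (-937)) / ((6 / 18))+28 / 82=-696544108 / 2112935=-329.66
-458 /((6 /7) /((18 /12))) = -1603 /2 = -801.50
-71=-71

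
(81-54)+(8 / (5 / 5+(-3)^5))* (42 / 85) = 277527 / 10285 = 26.98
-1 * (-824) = 824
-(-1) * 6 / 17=6 / 17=0.35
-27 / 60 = -9 / 20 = -0.45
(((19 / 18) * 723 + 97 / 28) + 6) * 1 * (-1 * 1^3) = -772.63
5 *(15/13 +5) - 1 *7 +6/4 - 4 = 553/26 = 21.27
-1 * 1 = -1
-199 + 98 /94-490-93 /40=-1297731 /1880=-690.28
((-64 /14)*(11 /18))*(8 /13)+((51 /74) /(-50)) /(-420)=-104190011 /60606000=-1.72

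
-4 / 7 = -0.57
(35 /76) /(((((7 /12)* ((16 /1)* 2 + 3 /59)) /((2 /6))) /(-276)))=-81420 /35929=-2.27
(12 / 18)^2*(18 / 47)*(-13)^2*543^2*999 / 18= 22124289564 / 47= 470729565.19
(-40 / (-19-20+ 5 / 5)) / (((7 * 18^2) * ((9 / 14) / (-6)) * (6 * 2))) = -0.00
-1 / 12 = -0.08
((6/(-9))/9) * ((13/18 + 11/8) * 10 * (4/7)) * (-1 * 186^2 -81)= 5818030/189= 30783.23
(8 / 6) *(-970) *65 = -252200 / 3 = -84066.67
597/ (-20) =-597/ 20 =-29.85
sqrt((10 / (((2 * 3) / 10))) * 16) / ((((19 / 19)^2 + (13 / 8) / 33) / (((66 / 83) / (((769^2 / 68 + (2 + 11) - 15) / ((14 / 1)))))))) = 7372288 * sqrt(6) / 906190265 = 0.02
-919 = -919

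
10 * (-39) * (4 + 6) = -3900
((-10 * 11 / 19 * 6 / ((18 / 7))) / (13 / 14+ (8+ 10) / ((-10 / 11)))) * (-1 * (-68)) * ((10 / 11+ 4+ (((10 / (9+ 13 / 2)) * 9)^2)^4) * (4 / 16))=336587608017781539035400 / 21406712148731659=15723461.21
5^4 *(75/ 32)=46875/ 32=1464.84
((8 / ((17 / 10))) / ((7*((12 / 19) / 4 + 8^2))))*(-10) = -0.10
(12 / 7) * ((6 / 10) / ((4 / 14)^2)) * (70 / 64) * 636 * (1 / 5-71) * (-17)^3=60975552519 / 20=3048777625.95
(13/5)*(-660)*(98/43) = -168168/43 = -3910.88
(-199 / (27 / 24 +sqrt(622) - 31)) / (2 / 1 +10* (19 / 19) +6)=32* sqrt(622) / 783 +956 / 783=2.24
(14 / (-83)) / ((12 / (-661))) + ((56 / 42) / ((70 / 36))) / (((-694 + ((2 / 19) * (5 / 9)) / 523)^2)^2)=150202222954052107155175146693217307 / 16166135083443732726591146217802080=9.29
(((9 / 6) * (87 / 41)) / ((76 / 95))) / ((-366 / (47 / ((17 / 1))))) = -20445 / 680272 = -0.03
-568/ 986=-284/ 493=-0.58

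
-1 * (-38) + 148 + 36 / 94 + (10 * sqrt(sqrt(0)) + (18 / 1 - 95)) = 5141 / 47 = 109.38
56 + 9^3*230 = 167726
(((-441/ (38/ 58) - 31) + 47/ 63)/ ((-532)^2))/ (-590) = 841921/ 199880039520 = 0.00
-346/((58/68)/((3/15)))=-81.13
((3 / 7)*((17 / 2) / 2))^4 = 6765201 / 614656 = 11.01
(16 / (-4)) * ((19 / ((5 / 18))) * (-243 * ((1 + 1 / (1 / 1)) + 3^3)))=9640296 / 5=1928059.20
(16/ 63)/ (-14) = -8/ 441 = -0.02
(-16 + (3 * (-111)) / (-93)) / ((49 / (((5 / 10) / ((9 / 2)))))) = -0.03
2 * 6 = 12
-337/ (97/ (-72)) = 24264/ 97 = 250.14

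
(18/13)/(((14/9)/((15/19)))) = 1215/1729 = 0.70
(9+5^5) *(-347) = -1087498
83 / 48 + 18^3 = 280019 / 48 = 5833.73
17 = 17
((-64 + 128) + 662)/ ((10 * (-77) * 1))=-0.94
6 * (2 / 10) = 1.20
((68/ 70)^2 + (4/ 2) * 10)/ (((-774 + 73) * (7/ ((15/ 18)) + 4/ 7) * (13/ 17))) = -0.00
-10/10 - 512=-513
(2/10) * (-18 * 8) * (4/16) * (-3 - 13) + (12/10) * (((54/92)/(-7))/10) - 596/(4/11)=-12266671/8050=-1523.81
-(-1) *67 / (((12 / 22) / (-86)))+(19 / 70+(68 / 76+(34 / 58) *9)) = -1221576463 / 115710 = -10557.22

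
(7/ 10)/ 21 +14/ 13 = 433/ 390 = 1.11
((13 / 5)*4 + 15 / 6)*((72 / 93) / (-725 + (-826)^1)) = -516 / 80135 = -0.01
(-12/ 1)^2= 144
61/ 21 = 2.90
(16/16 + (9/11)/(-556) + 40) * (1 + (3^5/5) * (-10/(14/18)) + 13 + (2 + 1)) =-152418355/6116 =-24921.25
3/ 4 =0.75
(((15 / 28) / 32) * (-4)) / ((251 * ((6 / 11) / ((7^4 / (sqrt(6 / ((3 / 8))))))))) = -18865 / 64256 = -0.29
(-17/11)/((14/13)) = -221/154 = -1.44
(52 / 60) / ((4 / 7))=91 / 60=1.52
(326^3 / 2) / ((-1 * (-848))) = 4330747 / 212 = 20428.05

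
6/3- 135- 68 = -201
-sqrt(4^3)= -8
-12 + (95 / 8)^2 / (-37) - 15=-72961 / 2368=-30.81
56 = 56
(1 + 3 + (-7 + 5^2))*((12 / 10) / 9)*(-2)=-88 / 15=-5.87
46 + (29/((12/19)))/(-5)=2209/60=36.82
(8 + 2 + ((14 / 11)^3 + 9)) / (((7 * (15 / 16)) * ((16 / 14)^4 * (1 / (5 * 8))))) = 9615319 / 127776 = 75.25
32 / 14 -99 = -677 / 7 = -96.71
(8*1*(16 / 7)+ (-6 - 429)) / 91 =-2917 / 637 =-4.58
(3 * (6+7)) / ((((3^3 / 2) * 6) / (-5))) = -65 / 27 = -2.41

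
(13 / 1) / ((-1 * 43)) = -13 / 43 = -0.30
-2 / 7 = -0.29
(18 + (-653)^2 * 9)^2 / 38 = 14727933614601 / 38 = 387577200384.24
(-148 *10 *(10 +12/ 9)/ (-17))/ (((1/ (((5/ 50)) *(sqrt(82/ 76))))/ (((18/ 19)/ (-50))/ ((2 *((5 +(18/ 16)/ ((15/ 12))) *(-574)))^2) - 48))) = -12900398193199 *sqrt(1558)/ 103508262529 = -4919.40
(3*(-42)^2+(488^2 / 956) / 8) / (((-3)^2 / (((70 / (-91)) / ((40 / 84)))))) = -8905610 / 9321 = -955.44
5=5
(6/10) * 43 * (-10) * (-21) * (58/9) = 34916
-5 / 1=-5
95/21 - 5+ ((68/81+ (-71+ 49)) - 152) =-98452/567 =-173.64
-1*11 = -11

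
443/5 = 88.60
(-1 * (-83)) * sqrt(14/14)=83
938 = 938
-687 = -687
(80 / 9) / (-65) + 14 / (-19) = -1942 / 2223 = -0.87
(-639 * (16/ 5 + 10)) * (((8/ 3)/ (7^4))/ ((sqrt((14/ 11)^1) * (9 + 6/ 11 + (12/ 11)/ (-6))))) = -618552 * sqrt(154)/ 8655605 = -0.89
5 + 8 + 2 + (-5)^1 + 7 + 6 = 23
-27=-27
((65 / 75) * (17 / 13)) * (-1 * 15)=-17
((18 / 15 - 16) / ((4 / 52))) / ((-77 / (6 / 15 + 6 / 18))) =962 / 525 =1.83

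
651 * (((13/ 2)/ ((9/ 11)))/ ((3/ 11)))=341341/ 18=18963.39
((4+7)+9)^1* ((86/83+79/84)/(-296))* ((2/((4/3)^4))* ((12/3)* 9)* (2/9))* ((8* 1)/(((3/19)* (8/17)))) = -200306835/2751616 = -72.80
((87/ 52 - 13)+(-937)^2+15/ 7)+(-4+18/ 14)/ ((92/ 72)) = 7350261795/ 8372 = 877957.69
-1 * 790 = -790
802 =802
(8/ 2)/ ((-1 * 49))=-4/ 49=-0.08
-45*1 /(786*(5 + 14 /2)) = -5 /1048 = -0.00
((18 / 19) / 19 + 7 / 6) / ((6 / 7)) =18445 / 12996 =1.42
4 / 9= 0.44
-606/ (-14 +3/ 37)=22422/ 515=43.54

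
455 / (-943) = -455 / 943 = -0.48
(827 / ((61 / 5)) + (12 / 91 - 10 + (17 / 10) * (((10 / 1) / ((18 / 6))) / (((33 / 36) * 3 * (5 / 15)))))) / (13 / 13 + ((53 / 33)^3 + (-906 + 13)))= -12787185015 / 177115351777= -0.07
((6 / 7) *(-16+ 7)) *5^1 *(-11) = 2970 / 7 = 424.29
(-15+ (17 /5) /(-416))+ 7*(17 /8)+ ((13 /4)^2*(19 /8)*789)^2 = 417203529681841 /1064960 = 391755117.26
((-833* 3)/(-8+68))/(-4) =833/80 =10.41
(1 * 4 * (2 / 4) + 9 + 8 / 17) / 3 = 65 / 17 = 3.82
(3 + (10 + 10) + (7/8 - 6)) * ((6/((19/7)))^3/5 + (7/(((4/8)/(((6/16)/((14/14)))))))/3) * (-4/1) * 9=-690368679/274360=-2516.29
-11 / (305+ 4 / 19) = -209 / 5799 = -0.04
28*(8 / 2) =112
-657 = -657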